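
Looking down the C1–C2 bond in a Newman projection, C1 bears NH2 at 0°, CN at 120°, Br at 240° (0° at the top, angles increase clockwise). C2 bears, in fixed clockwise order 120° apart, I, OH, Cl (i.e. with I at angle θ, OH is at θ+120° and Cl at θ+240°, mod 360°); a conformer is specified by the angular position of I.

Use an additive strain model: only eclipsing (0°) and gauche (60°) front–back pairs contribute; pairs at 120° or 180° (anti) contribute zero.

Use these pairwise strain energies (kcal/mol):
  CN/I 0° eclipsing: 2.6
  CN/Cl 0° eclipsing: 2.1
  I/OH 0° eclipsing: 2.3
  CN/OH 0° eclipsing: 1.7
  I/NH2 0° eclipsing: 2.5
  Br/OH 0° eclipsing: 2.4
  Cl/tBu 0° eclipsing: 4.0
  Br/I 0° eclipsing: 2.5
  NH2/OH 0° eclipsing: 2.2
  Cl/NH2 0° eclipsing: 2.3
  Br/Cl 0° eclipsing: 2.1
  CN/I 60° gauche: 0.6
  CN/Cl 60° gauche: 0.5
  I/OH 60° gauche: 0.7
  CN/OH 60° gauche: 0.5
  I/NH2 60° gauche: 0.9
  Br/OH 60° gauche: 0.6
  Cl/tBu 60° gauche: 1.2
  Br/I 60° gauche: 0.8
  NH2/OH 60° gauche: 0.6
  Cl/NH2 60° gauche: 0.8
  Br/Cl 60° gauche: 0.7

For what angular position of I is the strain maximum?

I at 0° (eclipsed): NH2–I eclipsed, CN–OH eclipsed, Br–Cl eclipsed; 2.5 + 1.7 + 2.1 = 6.3 kcal/mol.
I at 60° (staggered): NH2–I gauche, NH2–Cl gauche, CN–I gauche, CN–OH gauche, Br–OH gauche, Br–Cl gauche; 0.9 + 0.8 + 0.6 + 0.5 + 0.6 + 0.7 = 4.1 kcal/mol.
I at 120° (eclipsed): NH2–Cl eclipsed, CN–I eclipsed, Br–OH eclipsed; 2.3 + 2.6 + 2.4 = 7.3 kcal/mol.
I at 180° (staggered): NH2–OH gauche, NH2–Cl gauche, CN–I gauche, CN–Cl gauche, Br–I gauche, Br–OH gauche; 0.6 + 0.8 + 0.6 + 0.5 + 0.8 + 0.6 = 3.9 kcal/mol.
I at 240° (eclipsed): NH2–OH eclipsed, CN–Cl eclipsed, Br–I eclipsed; 2.2 + 2.1 + 2.5 = 6.8 kcal/mol.
I at 300° (staggered): NH2–I gauche, NH2–OH gauche, CN–OH gauche, CN–Cl gauche, Br–I gauche, Br–Cl gauche; 0.9 + 0.6 + 0.5 + 0.5 + 0.8 + 0.7 = 4.0 kcal/mol.
The maximum (7.3 kcal/mol) occurs with I at 120°.

120°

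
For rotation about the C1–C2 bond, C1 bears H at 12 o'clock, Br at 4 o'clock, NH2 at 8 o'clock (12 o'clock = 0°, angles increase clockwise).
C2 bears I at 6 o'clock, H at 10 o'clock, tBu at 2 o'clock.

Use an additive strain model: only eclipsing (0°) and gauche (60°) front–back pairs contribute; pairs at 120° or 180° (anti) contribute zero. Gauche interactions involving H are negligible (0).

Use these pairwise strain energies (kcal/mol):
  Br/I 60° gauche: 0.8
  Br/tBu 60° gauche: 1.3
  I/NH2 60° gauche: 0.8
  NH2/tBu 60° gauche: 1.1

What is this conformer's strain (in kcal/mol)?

2.9 kcal/mol

This conformer (staggered): Br–I gauche, Br–tBu gauche, NH2–I gauche; 0.8 + 1.3 + 0.8 = 2.9 kcal/mol.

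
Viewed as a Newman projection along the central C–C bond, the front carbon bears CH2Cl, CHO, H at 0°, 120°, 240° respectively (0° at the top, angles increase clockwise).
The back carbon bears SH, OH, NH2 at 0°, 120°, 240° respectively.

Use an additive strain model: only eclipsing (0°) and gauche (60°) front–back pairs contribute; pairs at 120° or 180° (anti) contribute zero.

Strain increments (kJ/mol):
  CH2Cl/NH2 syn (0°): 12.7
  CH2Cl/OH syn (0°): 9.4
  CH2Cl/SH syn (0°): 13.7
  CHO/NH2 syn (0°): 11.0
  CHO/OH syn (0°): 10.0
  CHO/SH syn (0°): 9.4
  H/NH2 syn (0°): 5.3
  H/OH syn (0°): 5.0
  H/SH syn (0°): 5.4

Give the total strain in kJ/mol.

This conformer (eclipsed): CH2Cl(0°)/SH(0°) eclipsed 13.7; CHO(120°)/OH(120°) eclipsed 10.0; H(240°)/NH2(240°) eclipsed 5.3 → 29.0 kJ/mol.

29.0 kJ/mol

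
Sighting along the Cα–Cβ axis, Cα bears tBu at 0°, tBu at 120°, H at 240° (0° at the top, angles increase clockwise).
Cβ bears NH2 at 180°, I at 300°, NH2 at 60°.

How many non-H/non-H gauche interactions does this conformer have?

4

Non-H gauche pairs: tBu(0°)/I(300°); tBu(0°)/NH2(60°); tBu(120°)/NH2(180°); tBu(120°)/NH2(60°) — 4 interactions.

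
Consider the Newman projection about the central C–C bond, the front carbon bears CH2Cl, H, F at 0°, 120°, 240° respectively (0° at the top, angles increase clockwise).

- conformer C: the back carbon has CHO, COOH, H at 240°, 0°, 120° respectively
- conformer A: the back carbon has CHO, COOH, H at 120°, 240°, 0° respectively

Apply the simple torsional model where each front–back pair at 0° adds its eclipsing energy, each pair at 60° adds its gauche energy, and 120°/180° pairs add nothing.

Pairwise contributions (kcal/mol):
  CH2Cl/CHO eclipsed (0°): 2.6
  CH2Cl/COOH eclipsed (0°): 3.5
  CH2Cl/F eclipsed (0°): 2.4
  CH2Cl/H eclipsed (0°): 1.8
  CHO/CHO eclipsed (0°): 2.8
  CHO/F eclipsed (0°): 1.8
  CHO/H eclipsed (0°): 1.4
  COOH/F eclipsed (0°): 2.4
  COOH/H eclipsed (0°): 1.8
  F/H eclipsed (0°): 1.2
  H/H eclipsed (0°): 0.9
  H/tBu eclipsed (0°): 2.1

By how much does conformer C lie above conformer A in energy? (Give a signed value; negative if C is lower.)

+0.6 kcal/mol

C is eclipsed. CH2Cl at 0° is eclipsed with COOH at 0° (3.5); H at 120° is eclipsed with H at 120° (0.9); F at 240° is eclipsed with CHO at 240° (1.8). Total 6.2 kcal/mol.
A is eclipsed. CH2Cl at 0° is eclipsed with H at 0° (1.8); H at 120° is eclipsed with CHO at 120° (1.4); F at 240° is eclipsed with COOH at 240° (2.4). Total 5.6 kcal/mol.
E(C) − E(A) = 6.2 − 5.6 = +0.6 kcal/mol.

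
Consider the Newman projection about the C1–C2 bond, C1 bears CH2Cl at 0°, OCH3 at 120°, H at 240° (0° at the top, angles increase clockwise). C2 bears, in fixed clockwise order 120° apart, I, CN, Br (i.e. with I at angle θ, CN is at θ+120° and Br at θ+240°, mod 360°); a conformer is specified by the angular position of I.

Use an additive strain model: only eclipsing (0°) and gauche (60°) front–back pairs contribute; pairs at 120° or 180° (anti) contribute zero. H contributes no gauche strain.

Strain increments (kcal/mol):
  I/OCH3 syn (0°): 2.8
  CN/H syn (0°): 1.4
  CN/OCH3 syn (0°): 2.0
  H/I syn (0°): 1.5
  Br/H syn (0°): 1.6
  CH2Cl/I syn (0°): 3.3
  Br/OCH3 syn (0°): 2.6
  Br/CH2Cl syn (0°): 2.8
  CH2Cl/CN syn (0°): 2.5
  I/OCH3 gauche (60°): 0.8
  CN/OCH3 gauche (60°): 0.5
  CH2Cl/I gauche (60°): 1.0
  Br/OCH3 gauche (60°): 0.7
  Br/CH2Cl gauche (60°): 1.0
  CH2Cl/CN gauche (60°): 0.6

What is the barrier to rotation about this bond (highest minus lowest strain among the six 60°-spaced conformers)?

I at 0° (eclipsed): CH2Cl–I eclipsed, OCH3–CN eclipsed, H–Br eclipsed; 3.3 + 2.0 + 1.6 = 6.9 kcal/mol.
I at 60° (staggered): CH2Cl–I gauche, CH2Cl–Br gauche, OCH3–I gauche, OCH3–CN gauche; 1.0 + 1.0 + 0.8 + 0.5 = 3.3 kcal/mol.
I at 120° (eclipsed): CH2Cl–Br eclipsed, OCH3–I eclipsed, H–CN eclipsed; 2.8 + 2.8 + 1.4 = 7.0 kcal/mol.
I at 180° (staggered): CH2Cl–CN gauche, CH2Cl–Br gauche, OCH3–I gauche, OCH3–Br gauche; 0.6 + 1.0 + 0.8 + 0.7 = 3.1 kcal/mol.
I at 240° (eclipsed): CH2Cl–CN eclipsed, OCH3–Br eclipsed, H–I eclipsed; 2.5 + 2.6 + 1.5 = 6.6 kcal/mol.
I at 300° (staggered): CH2Cl–I gauche, CH2Cl–CN gauche, OCH3–CN gauche, OCH3–Br gauche; 1.0 + 0.6 + 0.5 + 0.7 = 2.8 kcal/mol.
Max at 120° (7.0 kcal/mol), min at 300° (2.8 kcal/mol); barrier = 4.2 kcal/mol.

4.2 kcal/mol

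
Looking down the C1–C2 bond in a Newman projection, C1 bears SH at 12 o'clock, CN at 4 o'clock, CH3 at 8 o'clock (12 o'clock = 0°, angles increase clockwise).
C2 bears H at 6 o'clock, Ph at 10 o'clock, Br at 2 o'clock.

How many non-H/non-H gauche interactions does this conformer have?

4

Non-H gauche pairs: SH(0°)/Ph(300°); SH(0°)/Br(60°); CN(120°)/Br(60°); CH3(240°)/Ph(300°) — 4 interactions.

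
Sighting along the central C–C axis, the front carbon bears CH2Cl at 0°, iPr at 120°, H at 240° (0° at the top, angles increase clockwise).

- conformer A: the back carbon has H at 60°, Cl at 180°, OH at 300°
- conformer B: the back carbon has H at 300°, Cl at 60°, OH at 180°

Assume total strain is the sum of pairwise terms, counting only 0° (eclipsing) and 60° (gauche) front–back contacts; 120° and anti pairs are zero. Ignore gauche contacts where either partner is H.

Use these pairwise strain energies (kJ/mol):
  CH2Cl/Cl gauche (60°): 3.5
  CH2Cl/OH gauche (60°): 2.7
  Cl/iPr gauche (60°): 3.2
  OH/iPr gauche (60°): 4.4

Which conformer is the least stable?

B

A is staggered. CH2Cl at 0° is gauche with OH at 300° (2.7); iPr at 120° is gauche with Cl at 180° (3.2). Total 5.9 kJ/mol.
B is staggered. CH2Cl at 0° is gauche with Cl at 60° (3.5); iPr at 120° is gauche with Cl at 60° (3.2); iPr at 120° is gauche with OH at 180° (4.4). Total 11.1 kJ/mol.
B has the highest total (11.1 kJ/mol).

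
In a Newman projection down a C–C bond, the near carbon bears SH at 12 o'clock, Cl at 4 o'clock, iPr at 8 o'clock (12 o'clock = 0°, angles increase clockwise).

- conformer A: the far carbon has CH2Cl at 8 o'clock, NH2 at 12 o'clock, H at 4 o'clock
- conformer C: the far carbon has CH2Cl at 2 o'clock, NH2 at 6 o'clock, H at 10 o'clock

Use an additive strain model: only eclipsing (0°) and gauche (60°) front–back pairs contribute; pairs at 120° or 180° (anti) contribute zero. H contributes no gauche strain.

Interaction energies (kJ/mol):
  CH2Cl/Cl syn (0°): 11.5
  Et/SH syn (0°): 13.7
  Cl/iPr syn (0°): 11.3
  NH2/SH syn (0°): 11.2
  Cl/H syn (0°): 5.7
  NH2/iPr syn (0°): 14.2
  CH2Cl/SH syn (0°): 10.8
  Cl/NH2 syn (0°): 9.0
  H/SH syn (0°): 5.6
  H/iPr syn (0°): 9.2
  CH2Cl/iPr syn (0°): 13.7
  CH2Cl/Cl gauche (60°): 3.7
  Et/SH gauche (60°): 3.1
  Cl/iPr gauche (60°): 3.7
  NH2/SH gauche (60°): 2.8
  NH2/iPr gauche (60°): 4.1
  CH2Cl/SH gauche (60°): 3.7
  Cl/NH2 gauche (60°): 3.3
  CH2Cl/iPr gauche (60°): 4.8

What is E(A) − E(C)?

+15.8 kJ/mol

A (eclipsed): SH(0°)/NH2(0°) eclipsed 11.2; Cl(120°)/H(120°) eclipsed 5.7; iPr(240°)/CH2Cl(240°) eclipsed 13.7 → 30.6 kJ/mol.
C (staggered): SH(0°)/CH2Cl(60°) gauche 3.7; Cl(120°)/CH2Cl(60°) gauche 3.7; Cl(120°)/NH2(180°) gauche 3.3; iPr(240°)/NH2(180°) gauche 4.1 → 14.8 kJ/mol.
E(A) − E(C) = 30.6 − 14.8 = +15.8 kJ/mol.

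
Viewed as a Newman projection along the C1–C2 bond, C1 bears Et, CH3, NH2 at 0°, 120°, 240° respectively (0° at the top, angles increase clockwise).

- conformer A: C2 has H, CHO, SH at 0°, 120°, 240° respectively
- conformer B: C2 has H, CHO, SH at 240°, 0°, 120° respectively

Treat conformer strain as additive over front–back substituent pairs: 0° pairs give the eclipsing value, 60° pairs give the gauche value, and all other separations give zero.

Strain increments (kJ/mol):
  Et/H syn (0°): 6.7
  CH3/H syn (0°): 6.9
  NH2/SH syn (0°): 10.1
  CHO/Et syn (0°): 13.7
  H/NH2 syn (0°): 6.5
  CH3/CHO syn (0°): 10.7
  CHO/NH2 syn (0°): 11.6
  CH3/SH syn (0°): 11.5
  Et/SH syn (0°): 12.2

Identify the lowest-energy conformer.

A

A (eclipsed): Et(0°)/H(0°) eclipsed 6.7; CH3(120°)/CHO(120°) eclipsed 10.7; NH2(240°)/SH(240°) eclipsed 10.1 → 27.5 kJ/mol.
B (eclipsed): Et(0°)/CHO(0°) eclipsed 13.7; CH3(120°)/SH(120°) eclipsed 11.5; NH2(240°)/H(240°) eclipsed 6.5 → 31.7 kJ/mol.
A has the lowest total (27.5 kJ/mol).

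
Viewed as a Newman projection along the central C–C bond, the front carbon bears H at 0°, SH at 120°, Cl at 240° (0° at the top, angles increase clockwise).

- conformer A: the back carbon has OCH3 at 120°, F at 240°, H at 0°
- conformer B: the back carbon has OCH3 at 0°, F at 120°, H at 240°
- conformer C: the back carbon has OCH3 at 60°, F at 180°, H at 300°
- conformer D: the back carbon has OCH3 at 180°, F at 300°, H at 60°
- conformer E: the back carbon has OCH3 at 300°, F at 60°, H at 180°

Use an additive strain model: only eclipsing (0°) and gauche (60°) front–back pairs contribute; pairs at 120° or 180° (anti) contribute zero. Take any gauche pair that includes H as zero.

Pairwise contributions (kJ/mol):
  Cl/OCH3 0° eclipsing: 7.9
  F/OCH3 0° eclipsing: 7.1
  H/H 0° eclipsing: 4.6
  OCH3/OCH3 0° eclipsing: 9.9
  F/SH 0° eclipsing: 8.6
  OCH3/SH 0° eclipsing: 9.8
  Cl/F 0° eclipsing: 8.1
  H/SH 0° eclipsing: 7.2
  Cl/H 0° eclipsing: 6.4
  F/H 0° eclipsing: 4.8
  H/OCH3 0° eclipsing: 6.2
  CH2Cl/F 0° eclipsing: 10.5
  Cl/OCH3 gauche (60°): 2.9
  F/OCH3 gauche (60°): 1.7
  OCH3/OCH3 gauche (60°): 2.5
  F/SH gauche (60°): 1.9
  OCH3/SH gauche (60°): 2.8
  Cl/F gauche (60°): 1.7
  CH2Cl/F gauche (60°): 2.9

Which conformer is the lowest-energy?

A (eclipsed): H–H eclipsed, SH–OCH3 eclipsed, Cl–F eclipsed; 4.6 + 9.8 + 8.1 = 22.5 kJ/mol.
B (eclipsed): H–OCH3 eclipsed, SH–F eclipsed, Cl–H eclipsed; 6.2 + 8.6 + 6.4 = 21.2 kJ/mol.
C (staggered): SH–OCH3 gauche, SH–F gauche, Cl–F gauche; 2.8 + 1.9 + 1.7 = 6.4 kJ/mol.
D (staggered): SH–OCH3 gauche, Cl–OCH3 gauche, Cl–F gauche; 2.8 + 2.9 + 1.7 = 7.4 kJ/mol.
E (staggered): SH–F gauche, Cl–OCH3 gauche; 1.9 + 2.9 = 4.8 kJ/mol.
E has the lowest total (4.8 kJ/mol).

E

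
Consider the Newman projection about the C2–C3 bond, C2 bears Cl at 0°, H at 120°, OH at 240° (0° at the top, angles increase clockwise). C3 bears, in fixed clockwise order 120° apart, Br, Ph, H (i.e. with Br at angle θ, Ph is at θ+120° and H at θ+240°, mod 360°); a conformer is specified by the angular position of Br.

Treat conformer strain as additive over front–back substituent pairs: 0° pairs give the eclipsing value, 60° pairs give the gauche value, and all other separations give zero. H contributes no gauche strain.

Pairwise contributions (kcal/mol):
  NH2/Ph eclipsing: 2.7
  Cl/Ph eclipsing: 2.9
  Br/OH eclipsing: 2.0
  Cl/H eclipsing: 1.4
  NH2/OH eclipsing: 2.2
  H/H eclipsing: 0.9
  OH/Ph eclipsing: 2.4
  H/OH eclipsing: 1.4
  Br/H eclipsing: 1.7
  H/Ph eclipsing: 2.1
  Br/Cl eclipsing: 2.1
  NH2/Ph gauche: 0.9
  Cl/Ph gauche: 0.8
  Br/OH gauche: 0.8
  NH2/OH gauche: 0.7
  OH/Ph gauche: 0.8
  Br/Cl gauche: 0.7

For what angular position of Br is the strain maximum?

240°

Br at 0° (eclipsed): Cl(0°)/Br(0°) eclipsed 2.1; H(120°)/Ph(120°) eclipsed 2.1; OH(240°)/H(240°) eclipsed 1.4 → 5.6 kcal/mol.
Br at 60° (staggered): Cl(0°)/Br(60°) gauche 0.7; OH(240°)/Ph(180°) gauche 0.8 → 1.5 kcal/mol.
Br at 120° (eclipsed): Cl(0°)/H(0°) eclipsed 1.4; H(120°)/Br(120°) eclipsed 1.7; OH(240°)/Ph(240°) eclipsed 2.4 → 5.5 kcal/mol.
Br at 180° (staggered): Cl(0°)/Ph(300°) gauche 0.8; OH(240°)/Br(180°) gauche 0.8; OH(240°)/Ph(300°) gauche 0.8 → 2.4 kcal/mol.
Br at 240° (eclipsed): Cl(0°)/Ph(0°) eclipsed 2.9; H(120°)/H(120°) eclipsed 0.9; OH(240°)/Br(240°) eclipsed 2.0 → 5.8 kcal/mol.
Br at 300° (staggered): Cl(0°)/Br(300°) gauche 0.7; Cl(0°)/Ph(60°) gauche 0.8; OH(240°)/Br(300°) gauche 0.8 → 2.3 kcal/mol.
The maximum (5.8 kcal/mol) occurs with Br at 240°.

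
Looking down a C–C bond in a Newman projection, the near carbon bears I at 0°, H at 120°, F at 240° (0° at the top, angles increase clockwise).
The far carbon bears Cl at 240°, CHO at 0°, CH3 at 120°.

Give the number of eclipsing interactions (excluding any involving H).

2

Non-H eclipsing pairs: I(0°)/CHO(0°); F(240°)/Cl(240°) — 2 interactions.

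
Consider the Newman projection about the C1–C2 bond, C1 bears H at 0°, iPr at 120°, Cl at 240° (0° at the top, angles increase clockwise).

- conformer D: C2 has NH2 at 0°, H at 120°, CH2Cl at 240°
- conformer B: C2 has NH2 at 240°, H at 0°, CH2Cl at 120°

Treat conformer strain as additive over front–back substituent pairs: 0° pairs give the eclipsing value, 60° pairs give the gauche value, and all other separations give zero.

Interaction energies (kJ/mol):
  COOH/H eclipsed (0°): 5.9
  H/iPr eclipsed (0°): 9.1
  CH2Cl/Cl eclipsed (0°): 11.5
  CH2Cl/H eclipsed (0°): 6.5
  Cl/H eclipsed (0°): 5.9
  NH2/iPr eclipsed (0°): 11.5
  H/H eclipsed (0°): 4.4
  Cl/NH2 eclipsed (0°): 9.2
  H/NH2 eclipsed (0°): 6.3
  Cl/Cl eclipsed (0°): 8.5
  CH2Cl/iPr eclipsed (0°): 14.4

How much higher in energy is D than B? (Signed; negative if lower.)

D (eclipsed): H(0°)/NH2(0°) eclipsed 6.3; iPr(120°)/H(120°) eclipsed 9.1; Cl(240°)/CH2Cl(240°) eclipsed 11.5 → 26.9 kJ/mol.
B (eclipsed): H(0°)/H(0°) eclipsed 4.4; iPr(120°)/CH2Cl(120°) eclipsed 14.4; Cl(240°)/NH2(240°) eclipsed 9.2 → 28.0 kJ/mol.
E(D) − E(B) = 26.9 − 28.0 = -1.1 kJ/mol.

-1.1 kJ/mol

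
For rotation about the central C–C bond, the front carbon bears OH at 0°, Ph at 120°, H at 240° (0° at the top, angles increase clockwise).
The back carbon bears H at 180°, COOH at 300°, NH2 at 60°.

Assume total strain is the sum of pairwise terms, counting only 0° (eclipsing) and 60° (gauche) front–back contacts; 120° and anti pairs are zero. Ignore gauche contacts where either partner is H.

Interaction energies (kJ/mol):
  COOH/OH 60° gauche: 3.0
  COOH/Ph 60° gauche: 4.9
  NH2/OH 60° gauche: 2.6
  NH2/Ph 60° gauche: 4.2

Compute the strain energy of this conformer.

9.8 kJ/mol

This conformer is staggered. OH at 0° is gauche with COOH at 300° (3.0); OH at 0° is gauche with NH2 at 60° (2.6); Ph at 120° is gauche with NH2 at 60° (4.2). Total 9.8 kJ/mol.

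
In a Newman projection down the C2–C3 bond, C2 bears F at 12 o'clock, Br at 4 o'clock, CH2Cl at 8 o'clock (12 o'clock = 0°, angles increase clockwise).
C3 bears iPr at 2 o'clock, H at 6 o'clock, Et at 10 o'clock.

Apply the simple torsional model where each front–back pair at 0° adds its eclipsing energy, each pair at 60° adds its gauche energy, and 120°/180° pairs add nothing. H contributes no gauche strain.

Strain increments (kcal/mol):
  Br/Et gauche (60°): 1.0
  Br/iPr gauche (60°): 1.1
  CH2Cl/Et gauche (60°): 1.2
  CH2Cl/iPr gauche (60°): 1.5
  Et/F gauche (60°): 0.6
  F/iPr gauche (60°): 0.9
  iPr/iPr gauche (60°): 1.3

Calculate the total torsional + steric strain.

This conformer (staggered): F(0°)/iPr(60°) gauche 0.9; F(0°)/Et(300°) gauche 0.6; Br(120°)/iPr(60°) gauche 1.1; CH2Cl(240°)/Et(300°) gauche 1.2 → 3.8 kcal/mol.

3.8 kcal/mol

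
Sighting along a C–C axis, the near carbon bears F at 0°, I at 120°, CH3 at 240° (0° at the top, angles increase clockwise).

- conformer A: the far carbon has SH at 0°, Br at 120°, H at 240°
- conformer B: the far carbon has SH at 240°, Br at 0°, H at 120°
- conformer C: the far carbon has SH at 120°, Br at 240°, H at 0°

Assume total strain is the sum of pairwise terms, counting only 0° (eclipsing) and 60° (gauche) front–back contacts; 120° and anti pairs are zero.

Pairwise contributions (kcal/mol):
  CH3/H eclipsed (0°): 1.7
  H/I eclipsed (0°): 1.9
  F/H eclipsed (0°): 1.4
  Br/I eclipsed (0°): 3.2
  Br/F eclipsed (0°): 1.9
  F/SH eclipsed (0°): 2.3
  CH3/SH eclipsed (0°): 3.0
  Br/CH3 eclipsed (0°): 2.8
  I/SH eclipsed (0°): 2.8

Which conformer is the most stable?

B

A (eclipsed): F(0°)/SH(0°) eclipsed 2.3; I(120°)/Br(120°) eclipsed 3.2; CH3(240°)/H(240°) eclipsed 1.7 → 7.2 kcal/mol.
B (eclipsed): F(0°)/Br(0°) eclipsed 1.9; I(120°)/H(120°) eclipsed 1.9; CH3(240°)/SH(240°) eclipsed 3.0 → 6.8 kcal/mol.
C (eclipsed): F(0°)/H(0°) eclipsed 1.4; I(120°)/SH(120°) eclipsed 2.8; CH3(240°)/Br(240°) eclipsed 2.8 → 7.0 kcal/mol.
B has the lowest total (6.8 kcal/mol).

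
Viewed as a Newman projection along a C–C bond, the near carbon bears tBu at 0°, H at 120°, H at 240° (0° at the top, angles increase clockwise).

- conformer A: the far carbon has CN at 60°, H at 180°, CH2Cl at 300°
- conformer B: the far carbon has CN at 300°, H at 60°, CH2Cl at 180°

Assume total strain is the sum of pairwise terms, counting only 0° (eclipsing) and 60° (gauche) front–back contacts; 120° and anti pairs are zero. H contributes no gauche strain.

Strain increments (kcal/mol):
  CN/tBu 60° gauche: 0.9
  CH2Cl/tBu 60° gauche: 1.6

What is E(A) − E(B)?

+1.6 kcal/mol

A (staggered): tBu(0°)/CN(60°) gauche 0.9; tBu(0°)/CH2Cl(300°) gauche 1.6 → 2.5 kcal/mol.
B (staggered): tBu(0°)/CN(300°) gauche 0.9 → 0.9 kcal/mol.
E(A) − E(B) = 2.5 − 0.9 = +1.6 kcal/mol.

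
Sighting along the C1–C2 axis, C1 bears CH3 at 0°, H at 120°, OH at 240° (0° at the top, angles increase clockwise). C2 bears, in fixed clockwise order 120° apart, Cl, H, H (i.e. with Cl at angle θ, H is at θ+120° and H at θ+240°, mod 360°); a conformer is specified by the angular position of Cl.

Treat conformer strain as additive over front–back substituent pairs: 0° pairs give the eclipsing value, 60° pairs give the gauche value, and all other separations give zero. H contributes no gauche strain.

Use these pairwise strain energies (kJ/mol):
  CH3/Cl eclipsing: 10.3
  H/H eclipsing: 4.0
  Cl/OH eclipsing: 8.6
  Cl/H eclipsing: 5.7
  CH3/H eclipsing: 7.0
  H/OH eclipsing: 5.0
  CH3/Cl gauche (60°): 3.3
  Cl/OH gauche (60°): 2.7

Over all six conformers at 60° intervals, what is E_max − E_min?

16.9 kJ/mol

Cl at 0° (eclipsed): CH3(0°)/Cl(0°) eclipsed 10.3; H(120°)/H(120°) eclipsed 4.0; OH(240°)/H(240°) eclipsed 5.0 → 19.3 kJ/mol.
Cl at 60° (staggered): CH3(0°)/Cl(60°) gauche 3.3 → 3.3 kJ/mol.
Cl at 120° (eclipsed): CH3(0°)/H(0°) eclipsed 7.0; H(120°)/Cl(120°) eclipsed 5.7; OH(240°)/H(240°) eclipsed 5.0 → 17.7 kJ/mol.
Cl at 180° (staggered): OH(240°)/Cl(180°) gauche 2.7 → 2.7 kJ/mol.
Cl at 240° (eclipsed): CH3(0°)/H(0°) eclipsed 7.0; H(120°)/H(120°) eclipsed 4.0; OH(240°)/Cl(240°) eclipsed 8.6 → 19.6 kJ/mol.
Cl at 300° (staggered): CH3(0°)/Cl(300°) gauche 3.3; OH(240°)/Cl(300°) gauche 2.7 → 6.0 kJ/mol.
Max at 240° (19.6 kJ/mol), min at 180° (2.7 kJ/mol); barrier = 16.9 kJ/mol.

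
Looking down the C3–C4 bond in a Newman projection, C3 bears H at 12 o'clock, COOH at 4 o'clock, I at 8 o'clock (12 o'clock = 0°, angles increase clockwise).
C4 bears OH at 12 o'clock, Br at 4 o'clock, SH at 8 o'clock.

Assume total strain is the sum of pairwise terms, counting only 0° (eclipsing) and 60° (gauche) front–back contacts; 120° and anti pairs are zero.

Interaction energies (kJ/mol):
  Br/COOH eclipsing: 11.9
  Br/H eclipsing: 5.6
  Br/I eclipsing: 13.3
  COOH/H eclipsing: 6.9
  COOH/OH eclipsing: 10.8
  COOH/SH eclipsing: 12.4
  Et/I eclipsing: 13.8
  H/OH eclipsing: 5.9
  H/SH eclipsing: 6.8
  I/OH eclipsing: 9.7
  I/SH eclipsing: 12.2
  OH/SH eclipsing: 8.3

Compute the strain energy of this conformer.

30.0 kJ/mol

This conformer (eclipsed): H(0°)/OH(0°) eclipsed 5.9; COOH(120°)/Br(120°) eclipsed 11.9; I(240°)/SH(240°) eclipsed 12.2 → 30.0 kJ/mol.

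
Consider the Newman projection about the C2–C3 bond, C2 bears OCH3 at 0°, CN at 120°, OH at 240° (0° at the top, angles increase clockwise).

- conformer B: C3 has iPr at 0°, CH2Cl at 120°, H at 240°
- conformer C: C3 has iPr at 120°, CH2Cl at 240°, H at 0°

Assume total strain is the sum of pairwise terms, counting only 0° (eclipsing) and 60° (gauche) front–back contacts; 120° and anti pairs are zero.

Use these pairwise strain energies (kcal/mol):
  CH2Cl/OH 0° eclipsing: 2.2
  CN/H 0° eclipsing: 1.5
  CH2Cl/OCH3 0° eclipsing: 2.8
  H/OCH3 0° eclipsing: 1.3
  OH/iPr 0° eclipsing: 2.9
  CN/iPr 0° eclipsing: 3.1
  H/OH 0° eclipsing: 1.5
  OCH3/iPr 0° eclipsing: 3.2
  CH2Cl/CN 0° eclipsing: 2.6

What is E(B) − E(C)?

B (eclipsed): OCH3(0°)/iPr(0°) eclipsed 3.2; CN(120°)/CH2Cl(120°) eclipsed 2.6; OH(240°)/H(240°) eclipsed 1.5 → 7.3 kcal/mol.
C (eclipsed): OCH3(0°)/H(0°) eclipsed 1.3; CN(120°)/iPr(120°) eclipsed 3.1; OH(240°)/CH2Cl(240°) eclipsed 2.2 → 6.6 kcal/mol.
E(B) − E(C) = 7.3 − 6.6 = +0.7 kcal/mol.

+0.7 kcal/mol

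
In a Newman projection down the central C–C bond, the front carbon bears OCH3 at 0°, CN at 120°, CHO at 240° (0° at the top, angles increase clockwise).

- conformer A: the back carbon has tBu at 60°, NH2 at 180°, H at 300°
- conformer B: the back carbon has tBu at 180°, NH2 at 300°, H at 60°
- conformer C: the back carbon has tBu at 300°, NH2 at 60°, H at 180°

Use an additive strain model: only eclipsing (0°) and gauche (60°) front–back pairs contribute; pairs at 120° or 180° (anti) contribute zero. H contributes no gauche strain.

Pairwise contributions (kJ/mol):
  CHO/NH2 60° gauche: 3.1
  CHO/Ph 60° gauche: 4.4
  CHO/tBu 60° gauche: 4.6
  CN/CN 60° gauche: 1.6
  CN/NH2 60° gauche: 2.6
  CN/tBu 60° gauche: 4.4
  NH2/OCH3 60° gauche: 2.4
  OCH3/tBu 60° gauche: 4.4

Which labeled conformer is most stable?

C

A (staggered): OCH3–tBu gauche, CN–tBu gauche, CN–NH2 gauche, CHO–NH2 gauche; 4.4 + 4.4 + 2.6 + 3.1 = 14.5 kJ/mol.
B (staggered): OCH3–NH2 gauche, CN–tBu gauche, CHO–tBu gauche, CHO–NH2 gauche; 2.4 + 4.4 + 4.6 + 3.1 = 14.5 kJ/mol.
C (staggered): OCH3–tBu gauche, OCH3–NH2 gauche, CN–NH2 gauche, CHO–tBu gauche; 4.4 + 2.4 + 2.6 + 4.6 = 14.0 kJ/mol.
C has the lowest total (14.0 kJ/mol).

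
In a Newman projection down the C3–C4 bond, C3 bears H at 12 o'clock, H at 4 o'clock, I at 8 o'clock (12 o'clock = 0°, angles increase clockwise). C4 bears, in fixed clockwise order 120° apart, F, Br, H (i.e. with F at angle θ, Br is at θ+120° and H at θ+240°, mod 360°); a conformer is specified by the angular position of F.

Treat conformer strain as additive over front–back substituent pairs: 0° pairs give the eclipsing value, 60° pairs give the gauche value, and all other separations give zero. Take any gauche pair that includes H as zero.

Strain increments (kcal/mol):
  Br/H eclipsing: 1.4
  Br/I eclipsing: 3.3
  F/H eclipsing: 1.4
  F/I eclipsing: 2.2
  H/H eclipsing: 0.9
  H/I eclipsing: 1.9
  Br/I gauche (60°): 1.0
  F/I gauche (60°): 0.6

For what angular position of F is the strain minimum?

F at 0° (eclipsed): H–F eclipsed, H–Br eclipsed, I–H eclipsed; 1.4 + 1.4 + 1.9 = 4.7 kcal/mol.
F at 60° (staggered): I–Br gauche; 1.0 = 1.0 kcal/mol.
F at 120° (eclipsed): H–H eclipsed, H–F eclipsed, I–Br eclipsed; 0.9 + 1.4 + 3.3 = 5.6 kcal/mol.
F at 180° (staggered): I–F gauche, I–Br gauche; 0.6 + 1.0 = 1.6 kcal/mol.
F at 240° (eclipsed): H–Br eclipsed, H–H eclipsed, I–F eclipsed; 1.4 + 0.9 + 2.2 = 4.5 kcal/mol.
F at 300° (staggered): I–F gauche; 0.6 = 0.6 kcal/mol.
The minimum (0.6 kcal/mol) occurs with F at 300°.

300°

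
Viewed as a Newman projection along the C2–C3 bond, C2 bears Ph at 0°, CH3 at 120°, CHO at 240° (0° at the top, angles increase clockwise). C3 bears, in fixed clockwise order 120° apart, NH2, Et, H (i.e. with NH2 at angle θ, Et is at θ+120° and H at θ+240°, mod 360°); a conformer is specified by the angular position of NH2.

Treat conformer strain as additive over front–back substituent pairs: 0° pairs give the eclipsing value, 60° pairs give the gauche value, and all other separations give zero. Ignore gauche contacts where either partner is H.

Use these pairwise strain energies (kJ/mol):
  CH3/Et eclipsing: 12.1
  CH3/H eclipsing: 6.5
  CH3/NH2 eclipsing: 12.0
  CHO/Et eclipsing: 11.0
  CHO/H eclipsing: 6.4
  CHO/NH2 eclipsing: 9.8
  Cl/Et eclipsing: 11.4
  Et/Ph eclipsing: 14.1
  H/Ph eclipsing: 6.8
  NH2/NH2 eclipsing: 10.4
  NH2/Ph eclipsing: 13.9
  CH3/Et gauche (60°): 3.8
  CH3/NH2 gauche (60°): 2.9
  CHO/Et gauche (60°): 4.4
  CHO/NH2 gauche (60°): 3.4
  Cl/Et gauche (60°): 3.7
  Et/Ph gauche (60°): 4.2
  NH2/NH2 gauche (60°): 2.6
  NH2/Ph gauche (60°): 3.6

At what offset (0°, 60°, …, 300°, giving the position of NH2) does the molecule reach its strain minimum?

60°

NH2 at 0° is eclipsed. Ph at 0° is eclipsed with NH2 at 0° (13.9); CH3 at 120° is eclipsed with Et at 120° (12.1); CHO at 240° is eclipsed with H at 240° (6.4). Total 32.4 kJ/mol.
NH2 at 60° is staggered. Ph at 0° is gauche with NH2 at 60° (3.6); CH3 at 120° is gauche with NH2 at 60° (2.9); CH3 at 120° is gauche with Et at 180° (3.8); CHO at 240° is gauche with Et at 180° (4.4). Total 14.7 kJ/mol.
NH2 at 120° is eclipsed. Ph at 0° is eclipsed with H at 0° (6.8); CH3 at 120° is eclipsed with NH2 at 120° (12.0); CHO at 240° is eclipsed with Et at 240° (11.0). Total 29.8 kJ/mol.
NH2 at 180° is staggered. Ph at 0° is gauche with Et at 300° (4.2); CH3 at 120° is gauche with NH2 at 180° (2.9); CHO at 240° is gauche with NH2 at 180° (3.4); CHO at 240° is gauche with Et at 300° (4.4). Total 14.9 kJ/mol.
NH2 at 240° is eclipsed. Ph at 0° is eclipsed with Et at 0° (14.1); CH3 at 120° is eclipsed with H at 120° (6.5); CHO at 240° is eclipsed with NH2 at 240° (9.8). Total 30.4 kJ/mol.
NH2 at 300° is staggered. Ph at 0° is gauche with NH2 at 300° (3.6); Ph at 0° is gauche with Et at 60° (4.2); CH3 at 120° is gauche with Et at 60° (3.8); CHO at 240° is gauche with NH2 at 300° (3.4). Total 15.0 kJ/mol.
The minimum (14.7 kJ/mol) occurs with NH2 at 60°.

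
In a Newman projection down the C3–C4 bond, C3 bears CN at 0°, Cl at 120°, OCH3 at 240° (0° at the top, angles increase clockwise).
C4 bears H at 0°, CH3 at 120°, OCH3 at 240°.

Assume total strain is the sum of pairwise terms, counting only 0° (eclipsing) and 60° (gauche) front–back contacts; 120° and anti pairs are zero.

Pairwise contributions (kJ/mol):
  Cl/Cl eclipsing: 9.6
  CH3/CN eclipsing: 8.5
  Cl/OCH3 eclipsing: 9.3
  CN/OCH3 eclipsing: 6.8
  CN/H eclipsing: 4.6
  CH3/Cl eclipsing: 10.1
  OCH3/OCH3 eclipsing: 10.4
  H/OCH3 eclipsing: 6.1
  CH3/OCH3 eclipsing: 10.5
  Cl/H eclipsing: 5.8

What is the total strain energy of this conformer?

This conformer (eclipsed): CN–H eclipsed, Cl–CH3 eclipsed, OCH3–OCH3 eclipsed; 4.6 + 10.1 + 10.4 = 25.1 kJ/mol.

25.1 kJ/mol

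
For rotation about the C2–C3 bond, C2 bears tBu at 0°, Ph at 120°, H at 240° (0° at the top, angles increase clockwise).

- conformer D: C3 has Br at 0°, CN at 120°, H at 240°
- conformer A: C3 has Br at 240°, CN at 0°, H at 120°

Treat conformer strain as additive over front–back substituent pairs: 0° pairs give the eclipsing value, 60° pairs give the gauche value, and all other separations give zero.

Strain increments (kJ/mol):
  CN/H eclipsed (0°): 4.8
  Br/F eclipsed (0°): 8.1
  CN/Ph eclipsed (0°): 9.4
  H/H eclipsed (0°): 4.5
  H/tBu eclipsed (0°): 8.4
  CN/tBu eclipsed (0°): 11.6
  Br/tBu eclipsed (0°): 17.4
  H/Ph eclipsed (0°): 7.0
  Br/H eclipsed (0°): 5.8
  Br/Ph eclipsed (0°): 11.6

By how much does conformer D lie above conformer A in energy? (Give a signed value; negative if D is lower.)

+6.9 kJ/mol

D is eclipsed. tBu at 0° is eclipsed with Br at 0° (17.4); Ph at 120° is eclipsed with CN at 120° (9.4); H at 240° is eclipsed with H at 240° (4.5). Total 31.3 kJ/mol.
A is eclipsed. tBu at 0° is eclipsed with CN at 0° (11.6); Ph at 120° is eclipsed with H at 120° (7.0); H at 240° is eclipsed with Br at 240° (5.8). Total 24.4 kJ/mol.
E(D) − E(A) = 31.3 − 24.4 = +6.9 kJ/mol.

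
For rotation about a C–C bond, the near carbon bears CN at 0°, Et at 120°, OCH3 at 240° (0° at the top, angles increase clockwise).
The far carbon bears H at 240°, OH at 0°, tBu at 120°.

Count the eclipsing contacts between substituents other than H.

Non-H eclipsing pairs: CN(0°)/OH(0°); Et(120°)/tBu(120°) — 2 interactions.

2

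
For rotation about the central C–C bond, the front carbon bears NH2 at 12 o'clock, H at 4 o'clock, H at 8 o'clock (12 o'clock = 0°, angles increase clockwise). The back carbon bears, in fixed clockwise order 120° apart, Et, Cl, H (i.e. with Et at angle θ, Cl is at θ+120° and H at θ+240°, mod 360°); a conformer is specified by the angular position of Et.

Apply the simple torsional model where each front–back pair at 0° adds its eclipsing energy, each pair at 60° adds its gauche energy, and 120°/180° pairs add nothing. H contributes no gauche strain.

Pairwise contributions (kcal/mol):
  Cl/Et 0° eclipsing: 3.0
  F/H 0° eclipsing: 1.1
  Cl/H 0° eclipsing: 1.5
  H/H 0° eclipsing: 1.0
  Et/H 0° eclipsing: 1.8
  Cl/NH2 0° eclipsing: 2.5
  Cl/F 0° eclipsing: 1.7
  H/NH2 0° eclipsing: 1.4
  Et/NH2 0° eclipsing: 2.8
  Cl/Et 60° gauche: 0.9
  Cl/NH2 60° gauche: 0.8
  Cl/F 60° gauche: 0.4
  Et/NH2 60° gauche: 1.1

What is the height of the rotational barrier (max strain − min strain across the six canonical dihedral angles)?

Et at 0° (eclipsed): NH2–Et eclipsed, H–Cl eclipsed, H–H eclipsed; 2.8 + 1.5 + 1.0 = 5.3 kcal/mol.
Et at 60° (staggered): NH2–Et gauche; 1.1 = 1.1 kcal/mol.
Et at 120° (eclipsed): NH2–H eclipsed, H–Et eclipsed, H–Cl eclipsed; 1.4 + 1.8 + 1.5 = 4.7 kcal/mol.
Et at 180° (staggered): NH2–Cl gauche; 0.8 = 0.8 kcal/mol.
Et at 240° (eclipsed): NH2–Cl eclipsed, H–H eclipsed, H–Et eclipsed; 2.5 + 1.0 + 1.8 = 5.3 kcal/mol.
Et at 300° (staggered): NH2–Et gauche, NH2–Cl gauche; 1.1 + 0.8 = 1.9 kcal/mol.
Max at 0° (5.3 kcal/mol), min at 180° (0.8 kcal/mol); barrier = 4.5 kcal/mol.

4.5 kcal/mol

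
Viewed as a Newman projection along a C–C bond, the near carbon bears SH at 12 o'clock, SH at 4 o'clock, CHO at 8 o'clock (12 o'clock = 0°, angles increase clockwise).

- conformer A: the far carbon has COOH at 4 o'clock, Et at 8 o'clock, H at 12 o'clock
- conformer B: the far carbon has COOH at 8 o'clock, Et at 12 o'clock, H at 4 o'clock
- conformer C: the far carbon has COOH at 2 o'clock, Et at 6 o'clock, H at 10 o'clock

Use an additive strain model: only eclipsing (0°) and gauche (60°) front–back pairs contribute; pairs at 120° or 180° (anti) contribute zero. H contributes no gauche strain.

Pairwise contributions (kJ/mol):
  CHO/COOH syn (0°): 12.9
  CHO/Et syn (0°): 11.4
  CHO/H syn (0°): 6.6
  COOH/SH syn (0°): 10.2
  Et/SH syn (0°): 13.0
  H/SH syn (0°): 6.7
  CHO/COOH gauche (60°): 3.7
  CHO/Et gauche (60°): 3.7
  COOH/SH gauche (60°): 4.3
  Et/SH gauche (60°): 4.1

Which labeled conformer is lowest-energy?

C

A (eclipsed): SH–H eclipsed, SH–COOH eclipsed, CHO–Et eclipsed; 6.7 + 10.2 + 11.4 = 28.3 kJ/mol.
B (eclipsed): SH–Et eclipsed, SH–H eclipsed, CHO–COOH eclipsed; 13.0 + 6.7 + 12.9 = 32.6 kJ/mol.
C (staggered): SH–COOH gauche, SH–COOH gauche, SH–Et gauche, CHO–Et gauche; 4.3 + 4.3 + 4.1 + 3.7 = 16.4 kJ/mol.
C has the lowest total (16.4 kJ/mol).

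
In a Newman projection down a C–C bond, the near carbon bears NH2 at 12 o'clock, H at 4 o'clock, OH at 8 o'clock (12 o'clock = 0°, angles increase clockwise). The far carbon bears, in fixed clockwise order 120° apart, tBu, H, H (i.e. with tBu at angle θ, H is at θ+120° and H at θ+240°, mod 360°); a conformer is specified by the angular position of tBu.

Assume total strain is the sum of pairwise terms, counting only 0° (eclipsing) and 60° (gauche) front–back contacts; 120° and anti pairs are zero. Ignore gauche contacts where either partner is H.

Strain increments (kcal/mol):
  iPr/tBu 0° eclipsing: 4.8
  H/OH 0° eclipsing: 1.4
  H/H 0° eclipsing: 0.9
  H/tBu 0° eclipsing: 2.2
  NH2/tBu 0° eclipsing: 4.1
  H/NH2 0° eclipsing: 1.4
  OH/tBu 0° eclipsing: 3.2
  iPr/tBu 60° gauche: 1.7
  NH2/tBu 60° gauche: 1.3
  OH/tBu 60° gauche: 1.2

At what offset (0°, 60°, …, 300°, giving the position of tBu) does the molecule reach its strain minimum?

tBu at 0° is eclipsed. NH2 at 0° is eclipsed with tBu at 0° (4.1); H at 120° is eclipsed with H at 120° (0.9); OH at 240° is eclipsed with H at 240° (1.4). Total 6.4 kcal/mol.
tBu at 60° is staggered. NH2 at 0° is gauche with tBu at 60° (1.3). Total 1.3 kcal/mol.
tBu at 120° is eclipsed. NH2 at 0° is eclipsed with H at 0° (1.4); H at 120° is eclipsed with tBu at 120° (2.2); OH at 240° is eclipsed with H at 240° (1.4). Total 5.0 kcal/mol.
tBu at 180° is staggered. OH at 240° is gauche with tBu at 180° (1.2). Total 1.2 kcal/mol.
tBu at 240° is eclipsed. NH2 at 0° is eclipsed with H at 0° (1.4); H at 120° is eclipsed with H at 120° (0.9); OH at 240° is eclipsed with tBu at 240° (3.2). Total 5.5 kcal/mol.
tBu at 300° is staggered. NH2 at 0° is gauche with tBu at 300° (1.3); OH at 240° is gauche with tBu at 300° (1.2). Total 2.5 kcal/mol.
The minimum (1.2 kcal/mol) occurs with tBu at 180°.

180°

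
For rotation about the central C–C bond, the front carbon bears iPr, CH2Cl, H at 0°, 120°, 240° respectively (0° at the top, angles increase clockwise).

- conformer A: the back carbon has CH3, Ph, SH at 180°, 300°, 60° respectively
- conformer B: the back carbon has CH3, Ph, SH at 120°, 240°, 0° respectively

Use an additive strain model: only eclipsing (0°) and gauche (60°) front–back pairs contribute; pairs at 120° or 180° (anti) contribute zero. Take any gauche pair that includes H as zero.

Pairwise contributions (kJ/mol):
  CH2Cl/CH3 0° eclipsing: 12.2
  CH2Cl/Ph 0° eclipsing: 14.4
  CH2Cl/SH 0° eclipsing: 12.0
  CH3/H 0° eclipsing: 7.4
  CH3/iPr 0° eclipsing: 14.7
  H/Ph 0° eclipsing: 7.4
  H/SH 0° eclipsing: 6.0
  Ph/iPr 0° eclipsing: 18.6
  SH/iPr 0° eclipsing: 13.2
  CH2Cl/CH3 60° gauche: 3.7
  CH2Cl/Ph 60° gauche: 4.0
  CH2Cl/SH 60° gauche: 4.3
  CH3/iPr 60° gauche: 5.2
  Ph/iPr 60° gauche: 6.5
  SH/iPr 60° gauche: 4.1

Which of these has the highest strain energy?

A is staggered. iPr at 0° is gauche with Ph at 300° (6.5); iPr at 0° is gauche with SH at 60° (4.1); CH2Cl at 120° is gauche with CH3 at 180° (3.7); CH2Cl at 120° is gauche with SH at 60° (4.3). Total 18.6 kJ/mol.
B is eclipsed. iPr at 0° is eclipsed with SH at 0° (13.2); CH2Cl at 120° is eclipsed with CH3 at 120° (12.2); H at 240° is eclipsed with Ph at 240° (7.4). Total 32.8 kJ/mol.
B has the highest total (32.8 kJ/mol).

B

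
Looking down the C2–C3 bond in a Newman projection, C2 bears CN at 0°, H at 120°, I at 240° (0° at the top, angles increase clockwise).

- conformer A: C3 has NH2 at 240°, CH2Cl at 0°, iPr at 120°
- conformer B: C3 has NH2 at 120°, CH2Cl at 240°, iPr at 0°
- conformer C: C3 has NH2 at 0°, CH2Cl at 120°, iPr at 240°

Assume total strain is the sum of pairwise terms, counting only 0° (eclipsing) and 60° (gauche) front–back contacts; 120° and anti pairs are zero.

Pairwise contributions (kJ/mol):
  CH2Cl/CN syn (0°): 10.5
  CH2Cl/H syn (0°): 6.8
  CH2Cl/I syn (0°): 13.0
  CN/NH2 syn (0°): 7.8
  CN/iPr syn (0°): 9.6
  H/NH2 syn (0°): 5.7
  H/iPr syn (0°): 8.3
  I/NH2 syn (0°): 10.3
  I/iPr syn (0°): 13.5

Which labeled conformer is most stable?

C

A (eclipsed): CN(0°)/CH2Cl(0°) eclipsed 10.5; H(120°)/iPr(120°) eclipsed 8.3; I(240°)/NH2(240°) eclipsed 10.3 → 29.1 kJ/mol.
B (eclipsed): CN(0°)/iPr(0°) eclipsed 9.6; H(120°)/NH2(120°) eclipsed 5.7; I(240°)/CH2Cl(240°) eclipsed 13.0 → 28.3 kJ/mol.
C (eclipsed): CN(0°)/NH2(0°) eclipsed 7.8; H(120°)/CH2Cl(120°) eclipsed 6.8; I(240°)/iPr(240°) eclipsed 13.5 → 28.1 kJ/mol.
C has the lowest total (28.1 kJ/mol).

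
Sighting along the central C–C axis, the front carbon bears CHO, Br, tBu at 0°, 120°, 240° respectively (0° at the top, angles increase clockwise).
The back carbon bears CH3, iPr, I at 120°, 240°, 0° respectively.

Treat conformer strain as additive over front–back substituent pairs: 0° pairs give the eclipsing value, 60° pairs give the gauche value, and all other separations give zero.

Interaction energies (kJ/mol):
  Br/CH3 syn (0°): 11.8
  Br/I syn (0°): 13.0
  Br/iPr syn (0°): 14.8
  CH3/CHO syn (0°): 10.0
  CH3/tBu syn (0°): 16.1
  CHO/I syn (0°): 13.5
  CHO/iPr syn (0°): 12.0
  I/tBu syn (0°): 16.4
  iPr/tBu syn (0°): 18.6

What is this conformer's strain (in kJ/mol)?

43.9 kJ/mol

This conformer (eclipsed): CHO(0°)/I(0°) eclipsed 13.5; Br(120°)/CH3(120°) eclipsed 11.8; tBu(240°)/iPr(240°) eclipsed 18.6 → 43.9 kJ/mol.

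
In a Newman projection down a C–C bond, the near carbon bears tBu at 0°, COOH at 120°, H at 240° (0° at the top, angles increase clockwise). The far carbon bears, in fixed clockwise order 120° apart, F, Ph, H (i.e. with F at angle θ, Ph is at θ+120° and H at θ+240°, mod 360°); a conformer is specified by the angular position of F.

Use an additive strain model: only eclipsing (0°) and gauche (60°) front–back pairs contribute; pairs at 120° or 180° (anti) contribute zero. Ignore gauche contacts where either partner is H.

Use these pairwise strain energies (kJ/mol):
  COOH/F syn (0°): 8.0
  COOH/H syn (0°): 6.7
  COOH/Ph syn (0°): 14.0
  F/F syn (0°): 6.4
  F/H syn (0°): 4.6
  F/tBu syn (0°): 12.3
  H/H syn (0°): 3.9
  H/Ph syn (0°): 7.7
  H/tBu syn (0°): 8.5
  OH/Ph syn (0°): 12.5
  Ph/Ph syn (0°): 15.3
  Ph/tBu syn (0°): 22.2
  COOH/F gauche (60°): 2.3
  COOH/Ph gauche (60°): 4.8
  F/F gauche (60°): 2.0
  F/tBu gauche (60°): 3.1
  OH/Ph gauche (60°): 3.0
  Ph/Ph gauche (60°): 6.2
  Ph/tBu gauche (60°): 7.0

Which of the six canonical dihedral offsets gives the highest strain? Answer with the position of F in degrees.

240°

F at 0° (eclipsed): tBu(0°)/F(0°) eclipsed 12.3; COOH(120°)/Ph(120°) eclipsed 14.0; H(240°)/H(240°) eclipsed 3.9 → 30.2 kJ/mol.
F at 60° (staggered): tBu(0°)/F(60°) gauche 3.1; COOH(120°)/F(60°) gauche 2.3; COOH(120°)/Ph(180°) gauche 4.8 → 10.2 kJ/mol.
F at 120° (eclipsed): tBu(0°)/H(0°) eclipsed 8.5; COOH(120°)/F(120°) eclipsed 8.0; H(240°)/Ph(240°) eclipsed 7.7 → 24.2 kJ/mol.
F at 180° (staggered): tBu(0°)/Ph(300°) gauche 7.0; COOH(120°)/F(180°) gauche 2.3 → 9.3 kJ/mol.
F at 240° (eclipsed): tBu(0°)/Ph(0°) eclipsed 22.2; COOH(120°)/H(120°) eclipsed 6.7; H(240°)/F(240°) eclipsed 4.6 → 33.5 kJ/mol.
F at 300° (staggered): tBu(0°)/F(300°) gauche 3.1; tBu(0°)/Ph(60°) gauche 7.0; COOH(120°)/Ph(60°) gauche 4.8 → 14.9 kJ/mol.
The maximum (33.5 kJ/mol) occurs with F at 240°.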